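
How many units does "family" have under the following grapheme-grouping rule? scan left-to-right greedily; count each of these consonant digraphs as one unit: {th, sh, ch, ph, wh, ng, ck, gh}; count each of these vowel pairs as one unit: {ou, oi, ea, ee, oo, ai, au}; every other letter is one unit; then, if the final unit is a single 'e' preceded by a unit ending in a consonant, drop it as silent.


Word: "family" (6 letters)
Left-to-right scan:
  (1) 'f' (letter)
  (2) 'a' (letter)
  (3) 'm' (letter)
  (4) 'i' (letter)
  (5) 'l' (letter)
  (6) 'y' (letter)
Units from scan: 6
Sound units = 6 units


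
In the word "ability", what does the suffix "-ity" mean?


Suffix: -ity
As in: ability -> able + -ity, with a spelling change
Meaning = quality of


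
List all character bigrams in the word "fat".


Word: "fat" (length 3)
Number of bigrams = 3 - 2 + 1 = 2
  Position 0: "fa"
  Position 1: "at"
Bigrams = "fa", "at"


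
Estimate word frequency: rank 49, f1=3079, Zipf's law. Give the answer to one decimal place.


Zipf's law: f(r) = f(1) / r
f(1) = 3079
f(49) = 3079 / 49
= 62.8 occurrences


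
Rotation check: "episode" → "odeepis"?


Word: "episode", Candidate: "odeepis"
Method: check if candidate is substring of word+word
"episodeepisode" contains "odeepis"? Yes
Is rotation = Yes


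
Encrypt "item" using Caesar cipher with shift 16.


Word: "item"
Shift: 16
Each letter → (letter + shift) mod 26:
  'i' (8) + 16 = 24 → 'y'
  't' (19) + 16 = 9 → 'j'
  'e' (4) + 16 = 20 → 'u'
  'm' (12) + 16 = 2 → 'c'
Result = "yjuc"


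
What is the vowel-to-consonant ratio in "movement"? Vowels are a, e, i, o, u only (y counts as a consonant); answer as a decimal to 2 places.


Word: "movement"
Vowels (a,e,i,o,u): 3
Consonants: 5
Ratio = 3/5
= 0.60


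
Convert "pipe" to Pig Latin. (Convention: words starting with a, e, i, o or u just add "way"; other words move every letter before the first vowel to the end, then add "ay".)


Word: "pipe"
Starts with consonant(s) → move to end, add 'ay'
Consonant cluster: "p"
Pig Latin = "ipepay"


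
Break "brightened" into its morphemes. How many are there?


Word: "brightened"
Morphemes: bright / -en / -ed
Each morpheme carries meaning
= 3 morphemes


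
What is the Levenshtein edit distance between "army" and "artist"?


Word 1: "army" (length 4)
Word 2: "artist" (length 6)
One optimal edit sequence (insert/delete/substitute each cost 1):
  1. keep 'a'
  2. keep 'r'
  3. insert 't'  (+1)
  4. insert 'i'  (+1)
  5. substitute 'm' -> 's'  (+1)
  6. substitute 'y' -> 't'  (+1)
Total edit operations: 4
Edit distance = 4


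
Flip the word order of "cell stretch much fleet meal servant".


Original: "cell stretch much fleet meal servant"
Words (1..n): cell | stretch | much | fleet | meal | servant
Reversed (n..1): servant | meal | fleet | much | stretch | cell
Result = "servant meal fleet much stretch cell"


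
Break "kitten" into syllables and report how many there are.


Word: "kitten"
Syllable breakdown: kit · ten
Counting: 2 parts
= 2 syllables


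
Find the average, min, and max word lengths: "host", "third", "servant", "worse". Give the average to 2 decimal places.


Lengths: "host"=4, "third"=5, "servant"=7, "worse"=5
Sum = 21, Count = 4
Average = 21/4 = 5.25
= avg=5.25, min=4, max=7


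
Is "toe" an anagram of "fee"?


Word 1: "fee" → sorted: eef
Word 2: "toe" → sorted: eot
Same letters? eef != eot
Anagram = No


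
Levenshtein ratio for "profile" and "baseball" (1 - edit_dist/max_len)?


Word 1: "profile" (length 7)
Word 2: "baseball" (length 8)
One optimal edit sequence:
  1. insert 'b'  (+1)
  2. substitute 'p' -> 'a'  (+1)
  3. substitute 'r' -> 's'  (+1)
  4. substitute 'o' -> 'e'  (+1)
  5. substitute 'f' -> 'b'  (+1)
  6. substitute 'i' -> 'a'  (+1)
  7. keep 'l'
  8. substitute 'e' -> 'l'  (+1)
Edit distance = 7
Max length = max(7, 8) = 8
Similarity = 1 - 7/8
= 0.1250


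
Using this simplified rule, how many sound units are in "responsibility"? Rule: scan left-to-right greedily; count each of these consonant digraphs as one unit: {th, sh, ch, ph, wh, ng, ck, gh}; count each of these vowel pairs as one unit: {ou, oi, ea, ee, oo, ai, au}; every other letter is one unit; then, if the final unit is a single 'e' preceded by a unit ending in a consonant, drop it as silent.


Word: "responsibility" (14 letters)
Left-to-right scan:
  [1] 'r' (letter)
  [2] 'e' (letter)
  [3] 's' (letter)
  [4] 'p' (letter)
  [5] 'o' (letter)
  [6] 'n' (letter)
  [7] 's' (letter)
  [8] 'i' (letter)
  [9] 'b' (letter)
  [10] 'i' (letter)
  [11] 'l' (letter)
  [12] 'i' (letter)
  [13] 't' (letter)
  [14] 'y' (letter)
Units from scan: 14
Sound units = 14 units


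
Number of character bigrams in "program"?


Word: "program" (length 7)
Number of 2-grams = length - 2 + 1 = 7 - 2 + 1
= 6


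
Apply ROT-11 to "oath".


Word: "oath"
Shift: 11
Each letter → (letter + shift) mod 26:
  'o' (14) + 11 = 25 → 'z'
  'a' (0) + 11 = 11 → 'l'
  't' (19) + 11 = 4 → 'e'
  'h' (7) + 11 = 18 → 's'
Result = "zles"


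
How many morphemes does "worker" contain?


Word: "worker"
Morphemes: work | -er
Each morpheme carries meaning
= 2 morphemes


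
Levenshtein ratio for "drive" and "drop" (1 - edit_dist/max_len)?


Word 1: "drive" (length 5)
Word 2: "drop" (length 4)
One optimal edit sequence:
  1. keep 'd'
  2. keep 'r'
  3. delete 'i'  (+1)
  4. substitute 'v' -> 'o'  (+1)
  5. substitute 'e' -> 'p'  (+1)
Edit distance = 3
Max length = max(5, 4) = 5
Similarity = 1 - 3/5
= 0.4000


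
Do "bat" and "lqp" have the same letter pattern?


Pattern of "bat": [0, 1, 2]
Pattern of "lqp": [0, 1, 2]
Patterns match
Same pattern = Yes


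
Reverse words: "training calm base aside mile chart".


Original: "training calm base aside mile chart"
Words (1..n): training | calm | base | aside | mile | chart
Reversed (n..1): chart | mile | aside | base | calm | training
Result = "chart mile aside base calm training"


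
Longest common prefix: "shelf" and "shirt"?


Word 1: "shelf"
Word 2: "shirt"
Comparing from start:
  Pos 0: 's' == 's'
  Pos 1: 'h' == 'h'
  Pos 2: 'e' != 'i' (stop)
LCP = "sh" (length 2)


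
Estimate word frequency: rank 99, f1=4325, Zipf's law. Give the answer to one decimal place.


Zipf's law: f(r) = f(1) / r
f(1) = 4325
f(99) = 4325 / 99
= 43.7 occurrences


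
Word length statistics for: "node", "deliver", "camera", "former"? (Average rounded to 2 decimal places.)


Lengths: "node"=4, "deliver"=7, "camera"=6, "former"=6
Sum = 23, Count = 4
Average = 23/4 = 5.75
= avg=5.75, min=4, max=7


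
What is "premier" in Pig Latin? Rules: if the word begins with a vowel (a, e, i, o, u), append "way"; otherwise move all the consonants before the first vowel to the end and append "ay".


Word: "premier"
Starts with consonant(s) → move to end, add 'ay'
Consonant cluster: "pr"
Pig Latin = "emierpray"


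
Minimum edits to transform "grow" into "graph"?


Word 1: "grow" (length 4)
Word 2: "graph" (length 5)
One optimal edit sequence (insert/delete/substitute each cost 1):
  1. keep 'g'
  2. keep 'r'
  3. insert 'a'  (+1)
  4. substitute 'o' -> 'p'  (+1)
  5. substitute 'w' -> 'h'  (+1)
Total edit operations: 3
Edit distance = 3


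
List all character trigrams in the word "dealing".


Word: "dealing" (length 7)
Number of trigrams = 7 - 3 + 1 = 5
  Position 0: "dea"
  Position 1: "eal"
  Position 2: "ali"
  Position 3: "lin"
  Position 4: "ing"
Trigrams = "dea", "eal", "ali", "lin", "ing"


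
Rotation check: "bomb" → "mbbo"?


Word: "bomb", Candidate: "mbbo"
Method: check if candidate is substring of word+word
"bombbomb" contains "mbbo"? Yes
Is rotation = Yes


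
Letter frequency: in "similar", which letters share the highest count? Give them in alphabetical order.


Word: "similar"
Letter counts:
  'a': 1
  'i': 2
  'l': 1
  'm': 1
  'r': 1
  's': 1
Maximum count = 2
Most frequent = 'i' (2 times each)


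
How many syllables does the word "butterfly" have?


Word: "butterfly"
Syllable breakdown: but-ter-fly
Counting: 3 parts
= 3 syllables


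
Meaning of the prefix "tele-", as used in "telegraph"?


Prefix: tele-
Example: telegraph (tele- + graph)
Meaning = distant


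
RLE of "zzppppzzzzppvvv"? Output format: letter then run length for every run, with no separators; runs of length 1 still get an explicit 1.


String: "zzppppzzzzppvvv"
Scanning for consecutive runs:
  'z' x 2
  'p' x 4
  'z' x 4
  'p' x 2
  'v' x 3
RLE = "z2p4z4p2v3"


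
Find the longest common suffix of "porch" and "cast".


Word 1: "porch"
Word 2: "cast"
Comparing from end:
  Pos -1: 'h' != 't' (stop)
LCS = "" (length 0)


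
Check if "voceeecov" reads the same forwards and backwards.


Word: "voceeecov"
Reversed: "voceeecov"
Forward == Backward? voceeecov == voceeecov
Palindrome = Yes


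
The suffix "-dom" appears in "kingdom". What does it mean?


Suffix: -dom
As in: kingdom -> king + -dom
Meaning = state / realm


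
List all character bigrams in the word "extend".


Word: "extend" (length 6)
Number of bigrams = 6 - 2 + 1 = 5
  Position 0: "ex"
  Position 1: "xt"
  Position 2: "te"
  Position 3: "en"
  Position 4: "nd"
Bigrams = "ex", "xt", "te", "en", "nd"


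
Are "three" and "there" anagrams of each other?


Word 1: "three" → sorted: eehrt
Word 2: "there" → sorted: eehrt
Same letters? eehrt == eehrt
Anagram = Yes


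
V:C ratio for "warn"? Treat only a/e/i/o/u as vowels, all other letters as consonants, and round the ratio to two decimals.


Word: "warn"
Vowels (a,e,i,o,u): 1
Consonants: 3
Ratio = 1/3
= 0.33


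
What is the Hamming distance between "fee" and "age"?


Comparing character by character (same length = 3):
  Pos 0: 'f' vs 'a' !=
  Pos 1: 'e' vs 'g' !=
  Pos 2: 'e' vs 'e' =
Hamming distance = 2


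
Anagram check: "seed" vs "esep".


Word 1: "seed" → sorted: dees
Word 2: "esep" → sorted: eeps
Same letters? dees != eeps
Anagram = No


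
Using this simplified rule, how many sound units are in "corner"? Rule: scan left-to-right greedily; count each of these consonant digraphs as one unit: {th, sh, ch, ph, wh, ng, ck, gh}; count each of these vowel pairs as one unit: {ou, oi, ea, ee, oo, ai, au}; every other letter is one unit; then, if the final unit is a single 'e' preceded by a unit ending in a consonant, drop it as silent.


Word: "corner" (6 letters)
Left-to-right scan:
  1. 'c' (letter)
  2. 'o' (letter)
  3. 'r' (letter)
  4. 'n' (letter)
  5. 'e' (letter)
  6. 'r' (letter)
Units from scan: 6
Sound units = 6 units


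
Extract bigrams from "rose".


Word: "rose" (length 4)
Number of bigrams = 4 - 2 + 1 = 3
  Position 0: "ro"
  Position 1: "os"
  Position 2: "se"
Bigrams = "ro", "os", "se"


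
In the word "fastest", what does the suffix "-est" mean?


Suffix: -est
Example: fastest (fast + -est)
Meaning = most


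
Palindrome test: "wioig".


Word: "wioig"
Reversed: "gioiw"
Forward == Backward? wioig != gioiw
Palindrome = No


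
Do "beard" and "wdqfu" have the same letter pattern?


Pattern of "beard": [0, 1, 2, 3, 4]
Pattern of "wdqfu": [0, 1, 2, 3, 4]
Patterns match
Same pattern = Yes


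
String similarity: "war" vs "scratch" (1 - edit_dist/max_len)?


Word 1: "war" (length 3)
Word 2: "scratch" (length 7)
One optimal edit sequence:
  1. insert 's'  (+1)
  2. insert 'c'  (+1)
  3. substitute 'w' -> 'r'  (+1)
  4. keep 'a'
  5. insert 't'  (+1)
  6. insert 'c'  (+1)
  7. substitute 'r' -> 'h'  (+1)
Edit distance = 6
Max length = max(3, 7) = 7
Similarity = 1 - 6/7
= 0.1429


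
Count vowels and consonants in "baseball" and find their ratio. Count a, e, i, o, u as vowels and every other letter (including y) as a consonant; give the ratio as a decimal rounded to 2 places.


Word: "baseball"
Vowels (a,e,i,o,u): 3
Consonants: 5
Ratio = 3/5
= 0.60


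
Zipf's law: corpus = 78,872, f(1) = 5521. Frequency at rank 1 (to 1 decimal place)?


Zipf's law: f(r) = f(1) / r
f(1) = 5521
f(1) = 5521 / 1
= 5521.0 occurrences


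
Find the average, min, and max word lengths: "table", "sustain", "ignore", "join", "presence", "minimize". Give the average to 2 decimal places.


Lengths: "table"=5, "sustain"=7, "ignore"=6, "join"=4, "presence"=8, "minimize"=8
Sum = 38, Count = 6
Average = 38/6 = 6.33
= avg=6.33, min=4, max=8


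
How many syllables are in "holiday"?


Word: "holiday"
Syllable breakdown: hol · i · day
Counting: 3 parts
= 3 syllables


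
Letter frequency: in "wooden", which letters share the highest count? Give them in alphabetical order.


Word: "wooden"
Letter counts:
  'd': 1
  'e': 1
  'n': 1
  'o': 2
  'w': 1
Maximum count = 2
Most frequent = 'o' (2 times each)


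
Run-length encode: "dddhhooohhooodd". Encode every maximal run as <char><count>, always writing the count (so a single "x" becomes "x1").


String: "dddhhooohhooodd"
Scanning for consecutive runs:
  'd' x 3
  'h' x 2
  'o' x 3
  'h' x 2
  'o' x 3
  'd' x 2
RLE = "d3h2o3h2o3d2"


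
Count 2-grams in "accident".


Word: "accident" (length 8)
Number of 2-grams = length - 2 + 1 = 8 - 2 + 1
= 7


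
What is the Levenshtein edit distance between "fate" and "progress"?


Word 1: "fate" (length 4)
Word 2: "progress" (length 8)
One optimal edit sequence (insert/delete/substitute each cost 1):
  1. insert 'p'  (+1)
  2. insert 'r'  (+1)
  3. substitute 'f' -> 'o'  (+1)
  4. substitute 'a' -> 'g'  (+1)
  5. substitute 't' -> 'r'  (+1)
  6. keep 'e'
  7. insert 's'  (+1)
  8. insert 's'  (+1)
Total edit operations: 7
Edit distance = 7


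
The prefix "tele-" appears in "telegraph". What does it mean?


Prefix: tele-
Example: telegraph = tele- + graph
Meaning = distant


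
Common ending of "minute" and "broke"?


Word 1: "minute"
Word 2: "broke"
Comparing from end:
  Pos -1: 'e' == 'e'
  Pos -2: 't' != 'k' (stop)
LCS = "e" (length 1)


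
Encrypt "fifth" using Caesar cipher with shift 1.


Word: "fifth"
Shift: 1
Each letter → (letter + shift) mod 26:
  'f' (5) + 1 = 6 → 'g'
  'i' (8) + 1 = 9 → 'j'
  'f' (5) + 1 = 6 → 'g'
  't' (19) + 1 = 20 → 'u'
  'h' (7) + 1 = 8 → 'i'
Result = "gjgui"


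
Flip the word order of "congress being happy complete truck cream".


Original: "congress being happy complete truck cream"
Words (1..n): congress | being | happy | complete | truck | cream
Reversed (n..1): cream | truck | complete | happy | being | congress
Result = "cream truck complete happy being congress"


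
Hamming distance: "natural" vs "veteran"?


Comparing character by character (same length = 7):
  Pos 0: 'n' vs 'v' !=
  Pos 1: 'a' vs 'e' !=
  Pos 2: 't' vs 't' =
  Pos 3: 'u' vs 'e' !=
  Pos 4: 'r' vs 'r' =
  Pos 5: 'a' vs 'a' =
  Pos 6: 'l' vs 'n' !=
Hamming distance = 4


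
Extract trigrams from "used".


Word: "used" (length 4)
Number of trigrams = 4 - 3 + 1 = 2
  Position 0: "use"
  Position 1: "sed"
Trigrams = "use", "sed"


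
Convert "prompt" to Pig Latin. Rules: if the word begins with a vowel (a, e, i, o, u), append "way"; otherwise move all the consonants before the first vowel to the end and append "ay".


Word: "prompt"
Starts with consonant(s) → move to end, add 'ay'
Consonant cluster: "pr"
Pig Latin = "omptpray"


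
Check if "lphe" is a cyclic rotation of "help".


Word: "help", Candidate: "lphe"
Method: check if candidate is substring of word+word
"helphelp" contains "lphe"? Yes
Is rotation = Yes


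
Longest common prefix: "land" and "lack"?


Word 1: "land"
Word 2: "lack"
Comparing from start:
  Pos 0: 'l' == 'l'
  Pos 1: 'a' == 'a'
  Pos 2: 'n' != 'c' (stop)
LCP = "la" (length 2)


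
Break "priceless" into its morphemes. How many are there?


Word: "priceless"
Morphemes: price + -less
Each morpheme carries meaning
= 2 morphemes


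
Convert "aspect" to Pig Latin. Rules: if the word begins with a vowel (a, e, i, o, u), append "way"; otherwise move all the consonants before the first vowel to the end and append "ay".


Word: "aspect"
Starts with vowel → add 'way'
Pig Latin = "aspectway"


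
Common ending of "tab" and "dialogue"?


Word 1: "tab"
Word 2: "dialogue"
Comparing from end:
  Pos -1: 'b' != 'e' (stop)
LCS = "" (length 0)


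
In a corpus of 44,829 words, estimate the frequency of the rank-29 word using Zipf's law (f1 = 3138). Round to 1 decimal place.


Zipf's law: f(r) = f(1) / r
f(1) = 3138
f(29) = 3138 / 29
= 108.2 occurrences


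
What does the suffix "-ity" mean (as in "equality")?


Suffix: -ity
As in: equality -> equal + -ity
Meaning = quality of


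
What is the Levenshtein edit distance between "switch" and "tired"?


Word 1: "switch" (length 6)
Word 2: "tired" (length 5)
One optimal edit sequence (insert/delete/substitute each cost 1):
  1. delete 's'  (+1)
  2. substitute 'w' -> 't'  (+1)
  3. keep 'i'
  4. substitute 't' -> 'r'  (+1)
  5. substitute 'c' -> 'e'  (+1)
  6. substitute 'h' -> 'd'  (+1)
Total edit operations: 5
Edit distance = 5


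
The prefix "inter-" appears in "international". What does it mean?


Prefix: inter-
Example: international = inter- + national
Meaning = between


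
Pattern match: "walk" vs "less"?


Pattern of "walk": [0, 1, 2, 3]
Pattern of "less": [0, 1, 2, 2]
Patterns do not match
Same pattern = No


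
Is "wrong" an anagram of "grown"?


Word 1: "grown" → sorted: gnorw
Word 2: "wrong" → sorted: gnorw
Same letters? gnorw == gnorw
Anagram = Yes


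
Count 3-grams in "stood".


Word: "stood" (length 5)
Number of 3-grams = length - 3 + 1 = 5 - 3 + 1
= 3


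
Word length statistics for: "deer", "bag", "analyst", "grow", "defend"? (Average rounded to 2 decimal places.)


Lengths: "deer"=4, "bag"=3, "analyst"=7, "grow"=4, "defend"=6
Sum = 24, Count = 5
Average = 24/5 = 4.80
= avg=4.80, min=3, max=7


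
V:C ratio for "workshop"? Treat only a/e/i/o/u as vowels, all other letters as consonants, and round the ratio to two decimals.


Word: "workshop"
Vowels (a,e,i,o,u): 2
Consonants: 6
Ratio = 2/6
= 0.33


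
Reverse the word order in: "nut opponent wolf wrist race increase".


Original: "nut opponent wolf wrist race increase"
Words (1..n): nut | opponent | wolf | wrist | race | increase
Reversed (n..1): increase | race | wrist | wolf | opponent | nut
Result = "increase race wrist wolf opponent nut"


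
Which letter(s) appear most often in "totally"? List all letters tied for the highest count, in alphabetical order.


Word: "totally"
Letter counts:
  'a': 1
  'l': 2
  'o': 1
  't': 2
  'y': 1
Maximum count = 2
Most frequent = 'l', 't' (2 times each)


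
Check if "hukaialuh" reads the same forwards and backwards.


Word: "hukaialuh"
Reversed: "hulaiakuh"
Forward == Backward? hukaialuh != hulaiakuh
Palindrome = No


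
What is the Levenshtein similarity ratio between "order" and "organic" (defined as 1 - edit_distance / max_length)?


Word 1: "order" (length 5)
Word 2: "organic" (length 7)
One optimal edit sequence:
  1. keep 'o'
  2. keep 'r'
  3. insert 'g'  (+1)
  4. insert 'a'  (+1)
  5. substitute 'd' -> 'n'  (+1)
  6. substitute 'e' -> 'i'  (+1)
  7. substitute 'r' -> 'c'  (+1)
Edit distance = 5
Max length = max(5, 7) = 7
Similarity = 1 - 5/7
= 0.2857


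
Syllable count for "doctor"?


Word: "doctor"
Syllable breakdown: doc · tor
Counting: 2 parts
= 2 syllables


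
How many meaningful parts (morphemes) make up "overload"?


Word: "overload"
Morphemes: over- | load
Each morpheme carries meaning
= 2 morphemes


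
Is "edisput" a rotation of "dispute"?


Word: "dispute", Candidate: "edisput"
Method: check if candidate is substring of word+word
"disputedispute" contains "edisput"? Yes
Is rotation = Yes


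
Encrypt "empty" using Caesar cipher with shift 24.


Word: "empty"
Shift: 24
Each letter → (letter + shift) mod 26:
  'e' (4) + 24 = 2 → 'c'
  'm' (12) + 24 = 10 → 'k'
  'p' (15) + 24 = 13 → 'n'
  't' (19) + 24 = 17 → 'r'
  'y' (24) + 24 = 22 → 'w'
Result = "cknrw"


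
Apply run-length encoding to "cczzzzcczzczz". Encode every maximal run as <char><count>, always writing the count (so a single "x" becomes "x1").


String: "cczzzzcczzczz"
Scanning for consecutive runs:
  'c' x 2
  'z' x 4
  'c' x 2
  'z' x 2
  'c' x 1
  'z' x 2
RLE = "c2z4c2z2c1z2"


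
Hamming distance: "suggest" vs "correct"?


Comparing character by character (same length = 7):
  Pos 0: 's' vs 'c' !=
  Pos 1: 'u' vs 'o' !=
  Pos 2: 'g' vs 'r' !=
  Pos 3: 'g' vs 'r' !=
  Pos 4: 'e' vs 'e' =
  Pos 5: 's' vs 'c' !=
  Pos 6: 't' vs 't' =
Hamming distance = 5


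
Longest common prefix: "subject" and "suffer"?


Word 1: "subject"
Word 2: "suffer"
Comparing from start:
  Pos 0: 's' == 's'
  Pos 1: 'u' == 'u'
  Pos 2: 'b' != 'f' (stop)
LCP = "su" (length 2)


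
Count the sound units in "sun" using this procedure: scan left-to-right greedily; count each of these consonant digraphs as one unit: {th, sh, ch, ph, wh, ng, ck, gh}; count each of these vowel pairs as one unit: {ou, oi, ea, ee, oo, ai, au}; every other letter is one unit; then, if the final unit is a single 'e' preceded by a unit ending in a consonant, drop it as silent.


Word: "sun" (3 letters)
Left-to-right scan:
  (1) 's' (letter)
  (2) 'u' (letter)
  (3) 'n' (letter)
Units from scan: 3
Sound units = 3 units


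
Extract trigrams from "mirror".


Word: "mirror" (length 6)
Number of trigrams = 6 - 3 + 1 = 4
  Position 0: "mir"
  Position 1: "irr"
  Position 2: "rro"
  Position 3: "ror"
Trigrams = "mir", "irr", "rro", "ror"


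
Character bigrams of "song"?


Word: "song" (length 4)
Number of bigrams = 4 - 2 + 1 = 3
  Position 0: "so"
  Position 1: "on"
  Position 2: "ng"
Bigrams = "so", "on", "ng"


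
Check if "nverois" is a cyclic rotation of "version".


Word: "version", Candidate: "nverois"
Method: check if candidate is substring of word+word
"versionversion" contains "nverois"? No
Is rotation = No


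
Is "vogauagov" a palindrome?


Word: "vogauagov"
Reversed: "vogauagov"
Forward == Backward? vogauagov == vogauagov
Palindrome = Yes


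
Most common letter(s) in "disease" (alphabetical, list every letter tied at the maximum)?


Word: "disease"
Letter counts:
  'a': 1
  'd': 1
  'e': 2
  'i': 1
  's': 2
Maximum count = 2
Most frequent = 'e', 's' (2 times each)


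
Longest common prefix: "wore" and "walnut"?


Word 1: "wore"
Word 2: "walnut"
Comparing from start:
  Pos 0: 'w' == 'w'
  Pos 1: 'o' != 'a' (stop)
LCP = "w" (length 1)


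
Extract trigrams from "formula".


Word: "formula" (length 7)
Number of trigrams = 7 - 3 + 1 = 5
  Position 0: "for"
  Position 1: "orm"
  Position 2: "rmu"
  Position 3: "mul"
  Position 4: "ula"
Trigrams = "for", "orm", "rmu", "mul", "ula"


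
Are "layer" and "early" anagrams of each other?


Word 1: "layer" → sorted: aelry
Word 2: "early" → sorted: aelry
Same letters? aelry == aelry
Anagram = Yes


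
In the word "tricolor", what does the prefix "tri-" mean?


Prefix: tri-
Example: tricolor (tri- + color)
Meaning = three


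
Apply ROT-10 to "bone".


Word: "bone"
Shift: 10
Each letter → (letter + shift) mod 26:
  'b' (1) + 10 = 11 → 'l'
  'o' (14) + 10 = 24 → 'y'
  'n' (13) + 10 = 23 → 'x'
  'e' (4) + 10 = 14 → 'o'
Result = "lyxo"


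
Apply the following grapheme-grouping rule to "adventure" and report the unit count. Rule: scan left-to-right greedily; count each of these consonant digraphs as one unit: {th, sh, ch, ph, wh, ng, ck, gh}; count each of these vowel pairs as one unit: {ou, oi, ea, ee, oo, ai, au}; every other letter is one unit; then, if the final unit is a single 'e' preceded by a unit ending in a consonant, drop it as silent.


Word: "adventure" (9 letters)
Left-to-right scan:
  [1] 'a' (letter)
  [2] 'd' (letter)
  [3] 'v' (letter)
  [4] 'e' (letter)
  [5] 'n' (letter)
  [6] 't' (letter)
  [7] 'u' (letter)
  [8] 'r' (letter)
  [9] 'e' (letter)
Units from scan: 9
Final unit is 'e' after a consonant -> drop as silent (-1)
Sound units = 8 units


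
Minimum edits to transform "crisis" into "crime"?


Word 1: "crisis" (length 6)
Word 2: "crime" (length 5)
One optimal edit sequence (insert/delete/substitute each cost 1):
  1. keep 'c'
  2. keep 'r'
  3. keep 'i'
  4. delete 's'  (+1)
  5. substitute 'i' -> 'm'  (+1)
  6. substitute 's' -> 'e'  (+1)
Total edit operations: 3
Edit distance = 3


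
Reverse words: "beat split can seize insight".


Original: "beat split can seize insight"
Words (1..n): beat | split | can | seize | insight
Reversed (n..1): insight | seize | can | split | beat
Result = "insight seize can split beat"


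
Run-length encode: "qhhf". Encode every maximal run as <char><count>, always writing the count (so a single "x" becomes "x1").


String: "qhhf"
Scanning for consecutive runs:
  'q' x 1
  'h' x 2
  'f' x 1
RLE = "q1h2f1"


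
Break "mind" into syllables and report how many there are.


Word: "mind"
Syllable breakdown: mind
Counting: 1 part
= 1 syllable


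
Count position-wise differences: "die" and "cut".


Comparing character by character (same length = 3):
  Pos 0: 'd' vs 'c' !=
  Pos 1: 'i' vs 'u' !=
  Pos 2: 'e' vs 't' !=
Hamming distance = 3


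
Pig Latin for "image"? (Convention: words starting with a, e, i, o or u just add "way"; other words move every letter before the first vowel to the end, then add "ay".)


Word: "image"
Starts with vowel → add 'way'
Pig Latin = "imageway"


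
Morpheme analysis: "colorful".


Word: "colorful"
Morphemes: color | -ful
Each morpheme carries meaning
= 2 morphemes


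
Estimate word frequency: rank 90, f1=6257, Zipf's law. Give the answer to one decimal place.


Zipf's law: f(r) = f(1) / r
f(1) = 6257
f(90) = 6257 / 90
= 69.5 occurrences


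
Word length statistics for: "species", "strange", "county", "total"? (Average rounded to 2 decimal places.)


Lengths: "species"=7, "strange"=7, "county"=6, "total"=5
Sum = 25, Count = 4
Average = 25/4 = 6.25
= avg=6.25, min=5, max=7


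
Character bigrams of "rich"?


Word: "rich" (length 4)
Number of bigrams = 4 - 2 + 1 = 3
  Position 0: "ri"
  Position 1: "ic"
  Position 2: "ch"
Bigrams = "ri", "ic", "ch"


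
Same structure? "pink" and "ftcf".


Pattern of "pink": [0, 1, 2, 3]
Pattern of "ftcf": [0, 1, 2, 0]
Patterns do not match
Same pattern = No


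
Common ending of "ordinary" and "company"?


Word 1: "ordinary"
Word 2: "company"
Comparing from end:
  Pos -1: 'y' == 'y'
  Pos -2: 'r' != 'n' (stop)
LCS = "y" (length 1)


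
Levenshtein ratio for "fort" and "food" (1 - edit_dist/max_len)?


Word 1: "fort" (length 4)
Word 2: "food" (length 4)
One optimal edit sequence:
  1. keep 'f'
  2. keep 'o'
  3. substitute 'r' -> 'o'  (+1)
  4. substitute 't' -> 'd'  (+1)
Edit distance = 2
Max length = max(4, 4) = 4
Similarity = 1 - 2/4
= 0.5000


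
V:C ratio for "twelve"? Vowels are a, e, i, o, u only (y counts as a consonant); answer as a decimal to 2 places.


Word: "twelve"
Vowels (a,e,i,o,u): 2
Consonants: 4
Ratio = 2/4
= 0.50


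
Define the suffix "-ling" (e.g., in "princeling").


Suffix: -ling
Example: princeling = prince + -ling
Meaning = small / young


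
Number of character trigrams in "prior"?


Word: "prior" (length 5)
Number of 3-grams = length - 3 + 1 = 5 - 3 + 1
= 3


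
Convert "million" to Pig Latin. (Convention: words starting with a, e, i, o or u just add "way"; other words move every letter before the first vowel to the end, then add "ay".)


Word: "million"
Starts with consonant(s) → move to end, add 'ay'
Consonant cluster: "m"
Pig Latin = "illionmay"


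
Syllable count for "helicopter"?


Word: "helicopter"
Syllable breakdown: hel-i-cop-ter
Counting: 4 parts
= 4 syllables


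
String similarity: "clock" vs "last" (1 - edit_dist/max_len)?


Word 1: "clock" (length 5)
Word 2: "last" (length 4)
One optimal edit sequence:
  1. delete 'c'  (+1)
  2. keep 'l'
  3. substitute 'o' -> 'a'  (+1)
  4. substitute 'c' -> 's'  (+1)
  5. substitute 'k' -> 't'  (+1)
Edit distance = 4
Max length = max(5, 4) = 5
Similarity = 1 - 4/5
= 0.2000


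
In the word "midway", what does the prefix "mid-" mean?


Prefix: mid-
Example: midway = mid- + way
Meaning = middle


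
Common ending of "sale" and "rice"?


Word 1: "sale"
Word 2: "rice"
Comparing from end:
  Pos -1: 'e' == 'e'
  Pos -2: 'l' != 'c' (stop)
LCS = "e" (length 1)


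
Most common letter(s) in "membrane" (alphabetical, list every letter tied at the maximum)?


Word: "membrane"
Letter counts:
  'a': 1
  'b': 1
  'e': 2
  'm': 2
  'n': 1
  'r': 1
Maximum count = 2
Most frequent = 'e', 'm' (2 times each)


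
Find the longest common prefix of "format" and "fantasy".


Word 1: "format"
Word 2: "fantasy"
Comparing from start:
  Pos 0: 'f' == 'f'
  Pos 1: 'o' != 'a' (stop)
LCP = "f" (length 1)


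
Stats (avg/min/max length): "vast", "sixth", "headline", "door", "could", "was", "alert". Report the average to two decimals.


Lengths: "vast"=4, "sixth"=5, "headline"=8, "door"=4, "could"=5, "was"=3, "alert"=5
Sum = 34, Count = 7
Average = 34/7 = 4.86
= avg=4.86, min=3, max=8


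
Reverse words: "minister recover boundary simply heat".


Original: "minister recover boundary simply heat"
Words (1..n): minister | recover | boundary | simply | heat
Reversed (n..1): heat | simply | boundary | recover | minister
Result = "heat simply boundary recover minister"


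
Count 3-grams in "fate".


Word: "fate" (length 4)
Number of 3-grams = length - 3 + 1 = 4 - 3 + 1
= 2


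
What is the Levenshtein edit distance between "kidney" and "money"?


Word 1: "kidney" (length 6)
Word 2: "money" (length 5)
One optimal edit sequence (insert/delete/substitute each cost 1):
  1. delete 'k'  (+1)
  2. substitute 'i' -> 'm'  (+1)
  3. substitute 'd' -> 'o'  (+1)
  4. keep 'n'
  5. keep 'e'
  6. keep 'y'
Total edit operations: 3
Edit distance = 3


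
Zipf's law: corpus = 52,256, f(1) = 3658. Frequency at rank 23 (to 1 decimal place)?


Zipf's law: f(r) = f(1) / r
f(1) = 3658
f(23) = 3658 / 23
= 159.0 occurrences


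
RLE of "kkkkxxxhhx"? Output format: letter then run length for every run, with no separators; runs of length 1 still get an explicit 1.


String: "kkkkxxxhhx"
Scanning for consecutive runs:
  'k' x 4
  'x' x 3
  'h' x 2
  'x' x 1
RLE = "k4x3h2x1"


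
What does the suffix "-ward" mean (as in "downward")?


Suffix: -ward
Example: downward = down + -ward
Meaning = in the direction of


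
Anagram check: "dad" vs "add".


Word 1: "dad" → sorted: add
Word 2: "add" → sorted: add
Same letters? add == add
Anagram = Yes


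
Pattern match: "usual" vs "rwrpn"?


Pattern of "usual": [0, 1, 0, 2, 3]
Pattern of "rwrpn": [0, 1, 0, 2, 3]
Patterns match
Same pattern = Yes


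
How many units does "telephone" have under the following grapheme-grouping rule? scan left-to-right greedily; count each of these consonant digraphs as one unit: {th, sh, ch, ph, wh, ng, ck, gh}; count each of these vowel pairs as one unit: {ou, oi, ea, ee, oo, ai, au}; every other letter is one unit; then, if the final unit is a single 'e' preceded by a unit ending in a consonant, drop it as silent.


Word: "telephone" (9 letters)
Left-to-right scan:
  [1] 't' (letter)
  [2] 'e' (letter)
  [3] 'l' (letter)
  [4] 'e' (letter)
  [5] 'ph' (digraph)
  [6] 'o' (letter)
  [7] 'n' (letter)
  [8] 'e' (letter)
Units from scan: 8
Final unit is 'e' after a consonant -> drop as silent (-1)
Sound units = 7 units


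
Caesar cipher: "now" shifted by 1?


Word: "now"
Shift: 1
Each letter → (letter + shift) mod 26:
  'n' (13) + 1 = 14 → 'o'
  'o' (14) + 1 = 15 → 'p'
  'w' (22) + 1 = 23 → 'x'
Result = "opx"


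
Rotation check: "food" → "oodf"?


Word: "food", Candidate: "oodf"
Method: check if candidate is substring of word+word
"foodfood" contains "oodf"? Yes
Is rotation = Yes


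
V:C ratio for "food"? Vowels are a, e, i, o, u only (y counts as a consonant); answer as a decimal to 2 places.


Word: "food"
Vowels (a,e,i,o,u): 2
Consonants: 2
Ratio = 2/2
= 1.00


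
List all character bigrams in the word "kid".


Word: "kid" (length 3)
Number of bigrams = 3 - 2 + 1 = 2
  Position 0: "ki"
  Position 1: "id"
Bigrams = "ki", "id"


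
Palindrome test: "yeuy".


Word: "yeuy"
Reversed: "yuey"
Forward == Backward? yeuy != yuey
Palindrome = No


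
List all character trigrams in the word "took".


Word: "took" (length 4)
Number of trigrams = 4 - 3 + 1 = 2
  Position 0: "too"
  Position 1: "ook"
Trigrams = "too", "ook"


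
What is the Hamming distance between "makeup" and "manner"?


Comparing character by character (same length = 6):
  Pos 0: 'm' vs 'm' =
  Pos 1: 'a' vs 'a' =
  Pos 2: 'k' vs 'n' !=
  Pos 3: 'e' vs 'n' !=
  Pos 4: 'u' vs 'e' !=
  Pos 5: 'p' vs 'r' !=
Hamming distance = 4


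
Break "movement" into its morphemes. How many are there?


Word: "movement"
Morphemes: move | -ment
Each morpheme carries meaning
= 2 morphemes


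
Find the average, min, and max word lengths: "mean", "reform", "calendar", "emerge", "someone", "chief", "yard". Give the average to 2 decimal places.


Lengths: "mean"=4, "reform"=6, "calendar"=8, "emerge"=6, "someone"=7, "chief"=5, "yard"=4
Sum = 40, Count = 7
Average = 40/7 = 5.71
= avg=5.71, min=4, max=8


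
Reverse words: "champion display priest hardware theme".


Original: "champion display priest hardware theme"
Words (1..n): champion | display | priest | hardware | theme
Reversed (n..1): theme | hardware | priest | display | champion
Result = "theme hardware priest display champion"


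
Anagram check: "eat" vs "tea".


Word 1: "eat" → sorted: aet
Word 2: "tea" → sorted: aet
Same letters? aet == aet
Anagram = Yes


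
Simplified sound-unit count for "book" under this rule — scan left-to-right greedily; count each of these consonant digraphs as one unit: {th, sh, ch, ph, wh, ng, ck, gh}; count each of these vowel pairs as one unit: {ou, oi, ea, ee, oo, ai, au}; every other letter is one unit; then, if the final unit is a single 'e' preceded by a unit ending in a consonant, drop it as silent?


Word: "book" (4 letters)
Left-to-right scan:
  (1) 'b' (letter)
  (2) 'oo' (vowel-pair)
  (3) 'k' (letter)
Units from scan: 3
Sound units = 3 units


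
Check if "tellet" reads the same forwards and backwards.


Word: "tellet"
Reversed: "tellet"
Forward == Backward? tellet == tellet
Palindrome = Yes


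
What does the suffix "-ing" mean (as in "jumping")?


Suffix: -ing
Example: jumping (jump + -ing)
Meaning = present participle


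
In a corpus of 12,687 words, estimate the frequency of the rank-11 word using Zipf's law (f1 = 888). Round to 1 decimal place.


Zipf's law: f(r) = f(1) / r
f(1) = 888
f(11) = 888 / 11
= 80.7 occurrences


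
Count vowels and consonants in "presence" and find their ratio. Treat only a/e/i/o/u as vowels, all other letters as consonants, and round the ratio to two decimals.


Word: "presence"
Vowels (a,e,i,o,u): 3
Consonants: 5
Ratio = 3/5
= 0.60


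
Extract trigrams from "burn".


Word: "burn" (length 4)
Number of trigrams = 4 - 3 + 1 = 2
  Position 0: "bur"
  Position 1: "urn"
Trigrams = "bur", "urn"


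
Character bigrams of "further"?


Word: "further" (length 7)
Number of bigrams = 7 - 2 + 1 = 6
  Position 0: "fu"
  Position 1: "ur"
  Position 2: "rt"
  Position 3: "th"
  Position 4: "he"
  Position 5: "er"
Bigrams = "fu", "ur", "rt", "th", "he", "er"


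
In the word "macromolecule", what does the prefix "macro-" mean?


Prefix: macro-
Example: macromolecule (macro- + molecule)
Meaning = large


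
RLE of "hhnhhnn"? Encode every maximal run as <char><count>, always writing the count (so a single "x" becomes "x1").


String: "hhnhhnn"
Scanning for consecutive runs:
  'h' x 2
  'n' x 1
  'h' x 2
  'n' x 2
RLE = "h2n1h2n2"


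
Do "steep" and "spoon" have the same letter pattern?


Pattern of "steep": [0, 1, 2, 2, 3]
Pattern of "spoon": [0, 1, 2, 2, 3]
Patterns match
Same pattern = Yes


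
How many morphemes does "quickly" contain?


Word: "quickly"
Morphemes: quick + -ly
Each morpheme carries meaning
= 2 morphemes


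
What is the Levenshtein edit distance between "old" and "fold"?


Word 1: "old" (length 3)
Word 2: "fold" (length 4)
One optimal edit sequence (insert/delete/substitute each cost 1):
  1. insert 'f'  (+1)
  2. keep 'o'
  3. keep 'l'
  4. keep 'd'
Total edit operations: 1
Edit distance = 1


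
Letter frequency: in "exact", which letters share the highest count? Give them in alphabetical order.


Word: "exact"
Letter counts:
  'a': 1
  'c': 1
  'e': 1
  't': 1
  'x': 1
Maximum count = 1
Most frequent = 'a', 'c', 'e', 't', 'x' (1 time each)


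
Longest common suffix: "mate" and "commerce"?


Word 1: "mate"
Word 2: "commerce"
Comparing from end:
  Pos -1: 'e' == 'e'
  Pos -2: 't' != 'c' (stop)
LCS = "e" (length 1)


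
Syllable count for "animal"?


Word: "animal"
Syllable breakdown: an · i · mal
Counting: 3 parts
= 3 syllables


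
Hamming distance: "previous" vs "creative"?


Comparing character by character (same length = 8):
  Pos 0: 'p' vs 'c' !=
  Pos 1: 'r' vs 'r' =
  Pos 2: 'e' vs 'e' =
  Pos 3: 'v' vs 'a' !=
  Pos 4: 'i' vs 't' !=
  Pos 5: 'o' vs 'i' !=
  Pos 6: 'u' vs 'v' !=
  Pos 7: 's' vs 'e' !=
Hamming distance = 6


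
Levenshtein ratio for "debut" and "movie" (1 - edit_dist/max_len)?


Word 1: "debut" (length 5)
Word 2: "movie" (length 5)
One optimal edit sequence:
  1. substitute 'd' -> 'm'  (+1)
  2. substitute 'e' -> 'o'  (+1)
  3. substitute 'b' -> 'v'  (+1)
  4. substitute 'u' -> 'i'  (+1)
  5. substitute 't' -> 'e'  (+1)
Edit distance = 5
Max length = max(5, 5) = 5
Similarity = 1 - 5/5
= 0.0000


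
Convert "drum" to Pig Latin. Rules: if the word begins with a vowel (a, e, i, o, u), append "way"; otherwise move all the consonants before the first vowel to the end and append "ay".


Word: "drum"
Starts with consonant(s) → move to end, add 'ay'
Consonant cluster: "dr"
Pig Latin = "umdray"


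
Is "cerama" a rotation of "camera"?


Word: "camera", Candidate: "cerama"
Method: check if candidate is substring of word+word
"cameracamera" contains "cerama"? No
Is rotation = No


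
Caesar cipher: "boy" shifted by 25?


Word: "boy"
Shift: 25
Each letter → (letter + shift) mod 26:
  'b' (1) + 25 = 0 → 'a'
  'o' (14) + 25 = 13 → 'n'
  'y' (24) + 25 = 23 → 'x'
Result = "anx"


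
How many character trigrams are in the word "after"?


Word: "after" (length 5)
Number of 3-grams = length - 3 + 1 = 5 - 3 + 1
= 3


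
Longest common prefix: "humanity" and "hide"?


Word 1: "humanity"
Word 2: "hide"
Comparing from start:
  Pos 0: 'h' == 'h'
  Pos 1: 'u' != 'i' (stop)
LCP = "h" (length 1)


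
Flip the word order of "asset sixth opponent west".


Original: "asset sixth opponent west"
Words (1..n): asset | sixth | opponent | west
Reversed (n..1): west | opponent | sixth | asset
Result = "west opponent sixth asset"


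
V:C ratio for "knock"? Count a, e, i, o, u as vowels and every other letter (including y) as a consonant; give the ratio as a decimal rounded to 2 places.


Word: "knock"
Vowels (a,e,i,o,u): 1
Consonants: 4
Ratio = 1/4
= 0.25


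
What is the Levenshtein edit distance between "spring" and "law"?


Word 1: "spring" (length 6)
Word 2: "law" (length 3)
One optimal edit sequence (insert/delete/substitute each cost 1):
  1. delete 's'  (+1)
  2. delete 'p'  (+1)
  3. delete 'r'  (+1)
  4. substitute 'i' -> 'l'  (+1)
  5. substitute 'n' -> 'a'  (+1)
  6. substitute 'g' -> 'w'  (+1)
Total edit operations: 6
Edit distance = 6
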